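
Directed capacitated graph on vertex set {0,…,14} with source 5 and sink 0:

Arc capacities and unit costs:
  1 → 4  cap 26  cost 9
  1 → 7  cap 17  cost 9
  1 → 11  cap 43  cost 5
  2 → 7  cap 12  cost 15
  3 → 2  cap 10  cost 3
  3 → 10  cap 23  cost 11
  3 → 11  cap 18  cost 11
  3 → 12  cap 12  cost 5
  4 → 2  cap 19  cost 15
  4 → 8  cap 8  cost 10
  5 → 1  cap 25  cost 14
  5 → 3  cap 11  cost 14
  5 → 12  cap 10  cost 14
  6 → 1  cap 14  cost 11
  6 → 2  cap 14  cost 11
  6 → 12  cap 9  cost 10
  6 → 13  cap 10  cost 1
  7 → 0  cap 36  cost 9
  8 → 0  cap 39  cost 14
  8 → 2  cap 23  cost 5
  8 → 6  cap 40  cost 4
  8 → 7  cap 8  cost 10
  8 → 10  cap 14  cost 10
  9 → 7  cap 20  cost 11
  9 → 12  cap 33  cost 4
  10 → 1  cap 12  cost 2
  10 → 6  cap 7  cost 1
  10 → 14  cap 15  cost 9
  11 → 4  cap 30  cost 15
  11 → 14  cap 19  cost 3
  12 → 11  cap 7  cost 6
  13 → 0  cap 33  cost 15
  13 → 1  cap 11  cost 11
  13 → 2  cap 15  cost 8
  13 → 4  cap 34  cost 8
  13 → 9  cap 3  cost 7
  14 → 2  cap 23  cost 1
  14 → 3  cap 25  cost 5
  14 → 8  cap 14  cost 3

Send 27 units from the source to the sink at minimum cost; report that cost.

shortest-cost path #1: 5→1→7→0 push 17 @ unit cost 32 (adds 544)
shortest-cost path #2: 5→1→11→14→8→0 push 8 @ unit cost 39 (adds 312)
shortest-cost path #3: 5→12→11→14→8→0 push 2 @ unit cost 40 (adds 80)
total cost = 936

Minimum cost for 27 units: 936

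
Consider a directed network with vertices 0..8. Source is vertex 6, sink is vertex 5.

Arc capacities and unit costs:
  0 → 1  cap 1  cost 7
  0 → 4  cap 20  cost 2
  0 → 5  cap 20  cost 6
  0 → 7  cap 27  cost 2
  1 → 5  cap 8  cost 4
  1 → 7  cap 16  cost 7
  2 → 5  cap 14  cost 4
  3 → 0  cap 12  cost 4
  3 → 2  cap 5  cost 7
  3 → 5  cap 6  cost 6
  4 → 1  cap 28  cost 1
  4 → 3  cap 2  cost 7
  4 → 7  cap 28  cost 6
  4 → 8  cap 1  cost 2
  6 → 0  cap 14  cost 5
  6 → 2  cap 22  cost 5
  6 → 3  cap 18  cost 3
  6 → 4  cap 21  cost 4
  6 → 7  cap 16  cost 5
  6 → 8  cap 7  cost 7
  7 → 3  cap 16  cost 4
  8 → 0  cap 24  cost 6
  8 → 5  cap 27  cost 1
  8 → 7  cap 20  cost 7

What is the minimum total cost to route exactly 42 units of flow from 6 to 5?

Minimum cost for 42 units: 381

shortest-cost path #1: 6→4→8→5 push 1 @ unit cost 7 (adds 7)
shortest-cost path #2: 6→8→5 push 7 @ unit cost 8 (adds 56)
shortest-cost path #3: 6→2→5 push 14 @ unit cost 9 (adds 126)
shortest-cost path #4: 6→3→5 push 6 @ unit cost 9 (adds 54)
shortest-cost path #5: 6→4→1→5 push 8 @ unit cost 9 (adds 72)
shortest-cost path #6: 6→0→5 push 6 @ unit cost 11 (adds 66)
total cost = 381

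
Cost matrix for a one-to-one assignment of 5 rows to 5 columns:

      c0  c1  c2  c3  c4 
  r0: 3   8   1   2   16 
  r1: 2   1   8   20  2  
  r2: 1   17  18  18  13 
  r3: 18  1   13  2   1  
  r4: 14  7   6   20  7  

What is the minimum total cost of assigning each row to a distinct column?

Minimum assignment cost: 11

optimal assignment: row0→col3 (cost 2), row1→col1 (cost 1), row2→col0 (cost 1), row3→col4 (cost 1), row4→col2 (cost 6)
total = 2 + 1 + 1 + 1 + 6 = 11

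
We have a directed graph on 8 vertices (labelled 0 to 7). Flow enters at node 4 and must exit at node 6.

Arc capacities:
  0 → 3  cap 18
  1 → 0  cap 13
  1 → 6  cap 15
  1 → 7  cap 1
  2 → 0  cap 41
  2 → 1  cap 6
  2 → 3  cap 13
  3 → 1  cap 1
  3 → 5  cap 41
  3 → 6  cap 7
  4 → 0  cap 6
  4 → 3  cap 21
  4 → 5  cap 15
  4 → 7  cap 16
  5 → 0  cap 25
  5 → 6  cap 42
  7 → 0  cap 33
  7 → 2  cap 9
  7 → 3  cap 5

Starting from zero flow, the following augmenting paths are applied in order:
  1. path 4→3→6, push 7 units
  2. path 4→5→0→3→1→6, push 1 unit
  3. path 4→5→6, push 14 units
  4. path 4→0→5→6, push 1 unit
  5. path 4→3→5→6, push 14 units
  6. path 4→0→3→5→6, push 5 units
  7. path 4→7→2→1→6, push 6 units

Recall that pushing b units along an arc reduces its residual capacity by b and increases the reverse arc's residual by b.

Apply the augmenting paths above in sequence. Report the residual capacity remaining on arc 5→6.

Residual capacity of (5,6): 8

after path 1 (4→3→6, push 7): res(5,6)=42
after path 2 (4→5→0→3→1→6, push 1): res(5,6)=42
after path 3 (4→5→6, push 14): res(5,6)=28
after path 4 (4→0→5→6, push 1): res(5,6)=27
after path 5 (4→3→5→6, push 14): res(5,6)=13
after path 6 (4→0→3→5→6, push 5): res(5,6)=8
after path 7 (4→7→2→1→6, push 6): res(5,6)=8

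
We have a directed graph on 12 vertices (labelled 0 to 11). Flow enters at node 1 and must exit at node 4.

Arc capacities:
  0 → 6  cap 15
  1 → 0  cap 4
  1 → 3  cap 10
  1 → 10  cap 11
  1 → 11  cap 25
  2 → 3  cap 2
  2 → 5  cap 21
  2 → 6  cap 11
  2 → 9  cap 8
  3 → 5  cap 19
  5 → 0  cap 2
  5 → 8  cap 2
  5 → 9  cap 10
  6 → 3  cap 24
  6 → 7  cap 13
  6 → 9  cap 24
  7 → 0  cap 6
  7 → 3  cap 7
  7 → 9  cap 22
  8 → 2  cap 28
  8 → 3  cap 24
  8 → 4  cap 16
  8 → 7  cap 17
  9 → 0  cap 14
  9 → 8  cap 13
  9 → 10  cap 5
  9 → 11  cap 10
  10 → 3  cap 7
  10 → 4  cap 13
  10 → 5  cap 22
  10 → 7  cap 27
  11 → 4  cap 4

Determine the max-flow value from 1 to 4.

Maximum flow value: 29

augment #1: 1→10→4 bottleneck 11, total now 11
augment #2: 1→11→4 bottleneck 4, total now 15
augment #3: 1→3→5→8→4 bottleneck 2, total now 17
augment #4: 1→0→6→9→8→4 bottleneck 4, total now 21
augment #5: 1→3→5→9→8→4 bottleneck 8, total now 29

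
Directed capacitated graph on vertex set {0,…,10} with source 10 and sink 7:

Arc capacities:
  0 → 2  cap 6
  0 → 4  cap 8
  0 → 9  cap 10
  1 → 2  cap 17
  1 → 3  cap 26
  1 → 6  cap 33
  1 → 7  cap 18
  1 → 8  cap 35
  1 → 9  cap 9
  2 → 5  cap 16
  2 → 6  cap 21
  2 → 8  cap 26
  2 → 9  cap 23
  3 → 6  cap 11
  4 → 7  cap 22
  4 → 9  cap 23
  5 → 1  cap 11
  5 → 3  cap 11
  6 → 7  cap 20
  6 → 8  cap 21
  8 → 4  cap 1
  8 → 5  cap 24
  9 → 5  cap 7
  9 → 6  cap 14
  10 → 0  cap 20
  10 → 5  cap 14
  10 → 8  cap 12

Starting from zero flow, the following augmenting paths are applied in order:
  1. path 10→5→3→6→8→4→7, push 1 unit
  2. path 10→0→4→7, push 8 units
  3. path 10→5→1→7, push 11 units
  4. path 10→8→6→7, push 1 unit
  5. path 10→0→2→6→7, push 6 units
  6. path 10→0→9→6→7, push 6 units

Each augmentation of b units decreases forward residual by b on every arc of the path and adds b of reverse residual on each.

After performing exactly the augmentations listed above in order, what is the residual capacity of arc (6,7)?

after path 1 (10→5→3→6→8→4→7, push 1): res(6,7)=20
after path 2 (10→0→4→7, push 8): res(6,7)=20
after path 3 (10→5→1→7, push 11): res(6,7)=20
after path 4 (10→8→6→7, push 1): res(6,7)=19
after path 5 (10→0→2→6→7, push 6): res(6,7)=13
after path 6 (10→0→9→6→7, push 6): res(6,7)=7

Residual capacity of (6,7): 7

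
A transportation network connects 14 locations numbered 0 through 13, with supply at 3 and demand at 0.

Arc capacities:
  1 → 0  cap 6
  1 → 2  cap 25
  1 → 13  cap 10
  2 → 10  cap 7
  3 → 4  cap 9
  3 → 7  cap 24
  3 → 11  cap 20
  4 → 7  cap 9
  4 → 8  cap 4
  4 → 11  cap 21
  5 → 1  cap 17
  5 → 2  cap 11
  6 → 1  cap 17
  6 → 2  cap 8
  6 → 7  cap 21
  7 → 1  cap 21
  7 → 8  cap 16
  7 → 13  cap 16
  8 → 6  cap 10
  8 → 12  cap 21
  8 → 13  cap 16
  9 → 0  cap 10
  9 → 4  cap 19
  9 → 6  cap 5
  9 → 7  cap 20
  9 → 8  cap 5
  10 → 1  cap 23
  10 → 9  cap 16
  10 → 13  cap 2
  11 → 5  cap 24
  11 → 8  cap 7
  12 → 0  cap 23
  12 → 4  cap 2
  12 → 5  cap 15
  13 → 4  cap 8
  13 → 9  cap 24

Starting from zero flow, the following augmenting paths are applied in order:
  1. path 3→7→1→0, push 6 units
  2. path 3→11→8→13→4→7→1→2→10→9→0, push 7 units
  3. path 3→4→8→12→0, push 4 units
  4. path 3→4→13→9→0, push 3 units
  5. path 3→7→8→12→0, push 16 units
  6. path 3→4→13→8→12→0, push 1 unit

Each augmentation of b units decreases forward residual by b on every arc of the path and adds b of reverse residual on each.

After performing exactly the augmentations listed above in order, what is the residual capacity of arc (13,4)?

after path 1 (3→7→1→0, push 6): res(13,4)=8
after path 2 (3→11→8→13→4→7→1→2→10→9→0, push 7): res(13,4)=1
after path 3 (3→4→8→12→0, push 4): res(13,4)=1
after path 4 (3→4→13→9→0, push 3): res(13,4)=4
after path 5 (3→7→8→12→0, push 16): res(13,4)=4
after path 6 (3→4→13→8→12→0, push 1): res(13,4)=5

Residual capacity of (13,4): 5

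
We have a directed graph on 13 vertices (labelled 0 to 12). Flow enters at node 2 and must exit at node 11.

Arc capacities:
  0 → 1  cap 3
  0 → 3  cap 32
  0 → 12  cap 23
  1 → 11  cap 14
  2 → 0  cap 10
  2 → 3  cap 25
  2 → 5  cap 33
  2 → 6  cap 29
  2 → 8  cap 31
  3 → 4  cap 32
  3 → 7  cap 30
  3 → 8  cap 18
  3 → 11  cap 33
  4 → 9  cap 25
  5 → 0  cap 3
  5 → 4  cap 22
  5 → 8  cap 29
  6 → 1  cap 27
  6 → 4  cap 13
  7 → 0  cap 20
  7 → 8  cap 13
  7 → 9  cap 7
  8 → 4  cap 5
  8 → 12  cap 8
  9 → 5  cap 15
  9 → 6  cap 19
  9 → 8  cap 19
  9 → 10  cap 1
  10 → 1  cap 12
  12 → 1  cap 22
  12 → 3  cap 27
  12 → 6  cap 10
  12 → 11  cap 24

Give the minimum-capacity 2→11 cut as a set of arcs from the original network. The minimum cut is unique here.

Min-cut arcs: {(1,11), (2,0), (2,3), (5,0), (8,12)} (total capacity 60)

augment #1: 2→3→11 push 25
augment #2: 2→0→1→11 push 3
augment #3: 2→0→3→11 push 7
augment #4: 2→6→1→11 push 11
augment #5: 2→8→12→11 push 8
augment #6: 2→5→0→3→11 push 1
augment #7: 2→5→0→12→11 push 2
augment #8: 2→6→1→0→12→11 push 3
max flow = 60; residual-reachable set from 2 gives S-side
cut edges (S→T): {(1,11), (2,0), (2,3), (5,0), (8,12)} total cap 60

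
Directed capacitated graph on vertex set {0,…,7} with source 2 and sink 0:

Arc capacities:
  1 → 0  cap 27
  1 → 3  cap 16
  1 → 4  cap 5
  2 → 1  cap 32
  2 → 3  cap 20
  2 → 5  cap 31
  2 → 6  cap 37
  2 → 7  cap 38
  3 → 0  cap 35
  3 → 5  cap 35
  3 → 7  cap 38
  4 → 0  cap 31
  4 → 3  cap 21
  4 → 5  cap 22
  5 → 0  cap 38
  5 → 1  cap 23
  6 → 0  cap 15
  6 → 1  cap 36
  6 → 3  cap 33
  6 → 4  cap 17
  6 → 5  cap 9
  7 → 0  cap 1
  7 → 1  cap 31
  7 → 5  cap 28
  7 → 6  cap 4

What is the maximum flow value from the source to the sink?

augment #1: 2→1→0 bottleneck 27, total now 27
augment #2: 2→3→0 bottleneck 20, total now 47
augment #3: 2→5→0 bottleneck 31, total now 78
augment #4: 2→6→0 bottleneck 15, total now 93
augment #5: 2→7→0 bottleneck 1, total now 94
augment #6: 2→1→3→0 bottleneck 5, total now 99
augment #7: 2→6→3→0 bottleneck 10, total now 109
augment #8: 2→6→4→0 bottleneck 12, total now 121
augment #9: 2→7→5→0 bottleneck 7, total now 128
augment #10: 2→7→1→4→0 bottleneck 5, total now 133
augment #11: 2→7→6→4→0 bottleneck 4, total now 137
augment #12: 2→7→1→3→6→4→0 bottleneck 1, total now 138

Maximum flow value: 138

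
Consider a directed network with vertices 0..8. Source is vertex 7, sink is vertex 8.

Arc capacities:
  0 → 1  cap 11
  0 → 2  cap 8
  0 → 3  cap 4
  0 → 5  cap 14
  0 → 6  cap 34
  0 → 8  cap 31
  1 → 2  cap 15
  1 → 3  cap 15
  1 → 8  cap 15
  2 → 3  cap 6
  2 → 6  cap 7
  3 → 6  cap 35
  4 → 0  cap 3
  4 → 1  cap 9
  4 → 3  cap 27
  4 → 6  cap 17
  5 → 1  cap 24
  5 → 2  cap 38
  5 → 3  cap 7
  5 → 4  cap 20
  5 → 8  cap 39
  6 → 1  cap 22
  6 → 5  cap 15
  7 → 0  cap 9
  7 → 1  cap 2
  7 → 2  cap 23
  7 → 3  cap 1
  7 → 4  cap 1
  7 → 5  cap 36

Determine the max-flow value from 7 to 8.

Maximum flow value: 62

augment #1: 7→0→8 bottleneck 9, total now 9
augment #2: 7→1→8 bottleneck 2, total now 11
augment #3: 7→5→8 bottleneck 36, total now 47
augment #4: 7→4→0→8 bottleneck 1, total now 48
augment #5: 7→2→6→1→8 bottleneck 7, total now 55
augment #6: 7→3→6→1→8 bottleneck 1, total now 56
augment #7: 7→2→3→6→1→8 bottleneck 5, total now 61
augment #8: 7→2→3→6→5→8 bottleneck 1, total now 62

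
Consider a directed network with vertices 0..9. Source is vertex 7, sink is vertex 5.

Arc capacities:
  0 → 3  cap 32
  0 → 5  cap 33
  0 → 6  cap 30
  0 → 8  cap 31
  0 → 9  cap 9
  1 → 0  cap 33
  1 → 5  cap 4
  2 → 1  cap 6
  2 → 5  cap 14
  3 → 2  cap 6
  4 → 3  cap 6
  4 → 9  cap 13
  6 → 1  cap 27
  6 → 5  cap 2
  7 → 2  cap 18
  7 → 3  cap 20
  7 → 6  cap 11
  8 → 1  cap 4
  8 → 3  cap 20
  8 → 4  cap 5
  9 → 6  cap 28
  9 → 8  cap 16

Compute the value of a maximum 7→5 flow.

Maximum flow value: 31

augment #1: 7→2→5 bottleneck 14, total now 14
augment #2: 7→6→5 bottleneck 2, total now 16
augment #3: 7→2→1→5 bottleneck 4, total now 20
augment #4: 7→6→1→0→5 bottleneck 9, total now 29
augment #5: 7→3→2→1→0→5 bottleneck 2, total now 31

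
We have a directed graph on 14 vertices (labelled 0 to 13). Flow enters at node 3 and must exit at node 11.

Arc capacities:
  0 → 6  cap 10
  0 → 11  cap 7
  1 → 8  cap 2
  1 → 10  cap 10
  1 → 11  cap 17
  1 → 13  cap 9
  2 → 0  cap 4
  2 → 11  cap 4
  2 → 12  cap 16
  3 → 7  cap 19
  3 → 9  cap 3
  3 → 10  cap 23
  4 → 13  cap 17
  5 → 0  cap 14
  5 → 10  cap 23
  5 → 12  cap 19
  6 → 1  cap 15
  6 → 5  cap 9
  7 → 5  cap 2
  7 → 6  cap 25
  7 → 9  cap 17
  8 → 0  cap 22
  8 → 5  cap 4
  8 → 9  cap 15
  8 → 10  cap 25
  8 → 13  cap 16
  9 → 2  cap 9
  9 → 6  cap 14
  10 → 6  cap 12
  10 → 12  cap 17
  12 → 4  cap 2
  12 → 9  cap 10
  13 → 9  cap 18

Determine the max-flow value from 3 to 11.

Maximum flow value: 26

augment #1: 3→9→2→11 bottleneck 3, total now 3
augment #2: 3→7→5→0→11 bottleneck 2, total now 5
augment #3: 3→7→6→1→11 bottleneck 15, total now 20
augment #4: 3→7→9→2→11 bottleneck 1, total now 21
augment #5: 3→7→6→5→0→11 bottleneck 1, total now 22
augment #6: 3→10→6→5→0→11 bottleneck 4, total now 26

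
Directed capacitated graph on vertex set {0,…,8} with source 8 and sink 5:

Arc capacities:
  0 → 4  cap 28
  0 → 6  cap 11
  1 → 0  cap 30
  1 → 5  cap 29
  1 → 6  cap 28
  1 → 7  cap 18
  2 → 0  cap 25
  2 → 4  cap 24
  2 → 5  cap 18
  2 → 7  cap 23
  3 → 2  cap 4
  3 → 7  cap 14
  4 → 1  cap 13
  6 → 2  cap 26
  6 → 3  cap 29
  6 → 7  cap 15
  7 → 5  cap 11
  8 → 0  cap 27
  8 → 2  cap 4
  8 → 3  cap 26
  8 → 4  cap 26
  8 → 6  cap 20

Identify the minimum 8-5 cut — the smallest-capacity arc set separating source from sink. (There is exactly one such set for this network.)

Min-cut arcs: {(2,5), (4,1), (7,5)} (total capacity 42)

augment #1: 8→2→5 push 4
augment #2: 8→3→2→5 push 4
augment #3: 8→3→7→5 push 11
augment #4: 8→4→1→5 push 13
augment #5: 8→6→2→5 push 10
max flow = 42; residual-reachable set from 8 gives S-side
cut edges (S→T): {(2,5), (4,1), (7,5)} total cap 42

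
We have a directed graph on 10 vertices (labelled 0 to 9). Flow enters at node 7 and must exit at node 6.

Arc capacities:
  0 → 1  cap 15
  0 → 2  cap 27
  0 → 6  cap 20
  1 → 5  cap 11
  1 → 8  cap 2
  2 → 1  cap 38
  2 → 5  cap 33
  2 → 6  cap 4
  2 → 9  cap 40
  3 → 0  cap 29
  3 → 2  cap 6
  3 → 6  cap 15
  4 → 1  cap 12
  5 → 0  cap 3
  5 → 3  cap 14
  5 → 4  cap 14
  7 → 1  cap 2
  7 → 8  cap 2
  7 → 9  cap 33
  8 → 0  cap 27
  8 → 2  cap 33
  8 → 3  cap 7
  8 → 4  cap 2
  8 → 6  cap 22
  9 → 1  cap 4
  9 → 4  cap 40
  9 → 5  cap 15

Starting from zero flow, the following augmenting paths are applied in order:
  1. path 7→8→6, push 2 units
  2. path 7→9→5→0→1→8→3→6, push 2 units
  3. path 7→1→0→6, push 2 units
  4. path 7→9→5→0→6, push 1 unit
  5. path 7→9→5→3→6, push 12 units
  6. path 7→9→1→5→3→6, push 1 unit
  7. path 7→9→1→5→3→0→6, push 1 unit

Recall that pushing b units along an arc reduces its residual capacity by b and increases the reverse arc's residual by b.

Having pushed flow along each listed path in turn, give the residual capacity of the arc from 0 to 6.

Residual capacity of (0,6): 16

after path 1 (7→8→6, push 2): res(0,6)=20
after path 2 (7→9→5→0→1→8→3→6, push 2): res(0,6)=20
after path 3 (7→1→0→6, push 2): res(0,6)=18
after path 4 (7→9→5→0→6, push 1): res(0,6)=17
after path 5 (7→9→5→3→6, push 12): res(0,6)=17
after path 6 (7→9→1→5→3→6, push 1): res(0,6)=17
after path 7 (7→9→1→5→3→0→6, push 1): res(0,6)=16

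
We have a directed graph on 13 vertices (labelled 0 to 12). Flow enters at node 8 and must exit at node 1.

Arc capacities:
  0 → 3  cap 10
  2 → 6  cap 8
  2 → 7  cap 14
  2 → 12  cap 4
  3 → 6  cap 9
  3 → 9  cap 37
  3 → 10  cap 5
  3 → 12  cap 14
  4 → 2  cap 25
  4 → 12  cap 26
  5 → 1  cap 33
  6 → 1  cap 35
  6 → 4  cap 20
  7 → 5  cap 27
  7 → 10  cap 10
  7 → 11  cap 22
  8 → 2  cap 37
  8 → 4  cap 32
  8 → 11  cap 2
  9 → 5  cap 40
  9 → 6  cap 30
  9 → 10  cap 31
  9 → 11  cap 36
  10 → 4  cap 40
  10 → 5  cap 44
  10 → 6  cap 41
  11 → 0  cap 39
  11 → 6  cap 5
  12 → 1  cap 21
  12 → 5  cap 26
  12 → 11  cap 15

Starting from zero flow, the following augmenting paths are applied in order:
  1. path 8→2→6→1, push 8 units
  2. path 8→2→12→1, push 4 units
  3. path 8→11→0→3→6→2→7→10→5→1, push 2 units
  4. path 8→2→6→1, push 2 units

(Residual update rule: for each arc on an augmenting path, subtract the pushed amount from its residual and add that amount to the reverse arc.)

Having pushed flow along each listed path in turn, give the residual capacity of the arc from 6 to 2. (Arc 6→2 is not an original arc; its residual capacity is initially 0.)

after path 1 (8→2→6→1, push 8): res(6,2)=8
after path 2 (8→2→12→1, push 4): res(6,2)=8
after path 3 (8→11→0→3→6→2→7→10→5→1, push 2): res(6,2)=6
after path 4 (8→2→6→1, push 2): res(6,2)=8

Residual capacity of (6,2): 8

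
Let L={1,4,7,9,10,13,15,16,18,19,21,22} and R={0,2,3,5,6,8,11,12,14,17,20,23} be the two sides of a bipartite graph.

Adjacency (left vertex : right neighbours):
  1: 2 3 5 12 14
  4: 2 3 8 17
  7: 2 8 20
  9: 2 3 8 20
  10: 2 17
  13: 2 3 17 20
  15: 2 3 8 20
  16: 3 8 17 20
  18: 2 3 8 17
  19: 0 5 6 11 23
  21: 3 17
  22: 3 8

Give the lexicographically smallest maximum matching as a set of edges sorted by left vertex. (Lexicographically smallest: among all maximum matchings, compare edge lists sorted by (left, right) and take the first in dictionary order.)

Lex-smallest maximum matching: {(1,5), (4,2), (7,8), (9,3), (10,17), (13,20), (19,0)}

|M| = 7 (so the lex-smallest maximum matching has 7 edges)
process left vertices in ascending order; for each, take the smallest-labelled available neighbour that still permits 7 edges overall, or leave it unmatched if none does
lex-smallest matching: {1-5, 4-2, 7-8, 9-3, 10-17, 13-20, 19-0}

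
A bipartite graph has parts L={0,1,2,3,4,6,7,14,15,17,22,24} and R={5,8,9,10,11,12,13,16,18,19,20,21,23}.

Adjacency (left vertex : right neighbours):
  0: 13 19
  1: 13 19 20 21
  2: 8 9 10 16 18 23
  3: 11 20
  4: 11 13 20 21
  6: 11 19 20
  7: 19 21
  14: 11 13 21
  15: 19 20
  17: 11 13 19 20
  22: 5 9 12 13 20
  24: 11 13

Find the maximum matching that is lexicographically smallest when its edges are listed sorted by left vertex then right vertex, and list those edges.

Lex-smallest maximum matching: {(0,13), (1,19), (2,8), (3,11), (4,20), (7,21), (22,5)}

|M| = 7 (so the lex-smallest maximum matching has 7 edges)
process left vertices in ascending order; for each, take the smallest-labelled available neighbour that still permits 7 edges overall, or leave it unmatched if none does
lex-smallest matching: {0-13, 1-19, 2-8, 3-11, 4-20, 7-21, 22-5}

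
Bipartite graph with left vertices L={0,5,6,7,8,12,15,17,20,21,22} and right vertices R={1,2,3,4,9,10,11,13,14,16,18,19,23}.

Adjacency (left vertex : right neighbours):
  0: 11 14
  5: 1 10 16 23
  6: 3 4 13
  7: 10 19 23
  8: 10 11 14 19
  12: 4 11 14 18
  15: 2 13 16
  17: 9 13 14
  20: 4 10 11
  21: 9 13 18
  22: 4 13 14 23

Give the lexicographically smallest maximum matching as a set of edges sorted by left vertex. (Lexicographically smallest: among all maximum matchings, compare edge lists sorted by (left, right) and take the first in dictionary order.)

Lex-smallest maximum matching: {(0,11), (5,1), (6,3), (7,10), (8,14), (12,18), (15,2), (17,9), (20,4), (21,13), (22,23)}

|M| = 11 (so the lex-smallest maximum matching has 11 edges)
process left vertices in ascending order; for each, take the smallest-labelled available neighbour that still permits 11 edges overall, or leave it unmatched if none does
lex-smallest matching: {0-11, 5-1, 6-3, 7-10, 8-14, 12-18, 15-2, 17-9, 20-4, 21-13, 22-23}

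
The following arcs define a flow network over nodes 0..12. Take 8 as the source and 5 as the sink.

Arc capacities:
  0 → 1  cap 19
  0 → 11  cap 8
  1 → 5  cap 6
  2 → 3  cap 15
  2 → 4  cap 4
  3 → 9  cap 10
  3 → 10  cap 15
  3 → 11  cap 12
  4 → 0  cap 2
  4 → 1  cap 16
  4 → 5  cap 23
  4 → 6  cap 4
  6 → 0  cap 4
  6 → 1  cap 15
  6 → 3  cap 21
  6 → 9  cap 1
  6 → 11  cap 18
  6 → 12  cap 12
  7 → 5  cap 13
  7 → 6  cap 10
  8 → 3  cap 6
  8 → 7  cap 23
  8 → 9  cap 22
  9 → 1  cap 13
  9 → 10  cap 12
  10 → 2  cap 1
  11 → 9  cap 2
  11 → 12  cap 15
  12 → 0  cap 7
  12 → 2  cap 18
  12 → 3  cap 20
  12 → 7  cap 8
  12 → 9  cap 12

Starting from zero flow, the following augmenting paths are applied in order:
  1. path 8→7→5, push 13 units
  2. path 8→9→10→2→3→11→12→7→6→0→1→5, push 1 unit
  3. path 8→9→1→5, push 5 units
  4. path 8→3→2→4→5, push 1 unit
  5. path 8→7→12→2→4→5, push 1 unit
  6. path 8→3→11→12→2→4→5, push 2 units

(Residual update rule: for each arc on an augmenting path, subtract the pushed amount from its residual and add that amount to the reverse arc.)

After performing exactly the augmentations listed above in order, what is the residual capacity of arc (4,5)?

after path 1 (8→7→5, push 13): res(4,5)=23
after path 2 (8→9→10→2→3→11→12→7→6→0→1→5, push 1): res(4,5)=23
after path 3 (8→9→1→5, push 5): res(4,5)=23
after path 4 (8→3→2→4→5, push 1): res(4,5)=22
after path 5 (8→7→12→2→4→5, push 1): res(4,5)=21
after path 6 (8→3→11→12→2→4→5, push 2): res(4,5)=19

Residual capacity of (4,5): 19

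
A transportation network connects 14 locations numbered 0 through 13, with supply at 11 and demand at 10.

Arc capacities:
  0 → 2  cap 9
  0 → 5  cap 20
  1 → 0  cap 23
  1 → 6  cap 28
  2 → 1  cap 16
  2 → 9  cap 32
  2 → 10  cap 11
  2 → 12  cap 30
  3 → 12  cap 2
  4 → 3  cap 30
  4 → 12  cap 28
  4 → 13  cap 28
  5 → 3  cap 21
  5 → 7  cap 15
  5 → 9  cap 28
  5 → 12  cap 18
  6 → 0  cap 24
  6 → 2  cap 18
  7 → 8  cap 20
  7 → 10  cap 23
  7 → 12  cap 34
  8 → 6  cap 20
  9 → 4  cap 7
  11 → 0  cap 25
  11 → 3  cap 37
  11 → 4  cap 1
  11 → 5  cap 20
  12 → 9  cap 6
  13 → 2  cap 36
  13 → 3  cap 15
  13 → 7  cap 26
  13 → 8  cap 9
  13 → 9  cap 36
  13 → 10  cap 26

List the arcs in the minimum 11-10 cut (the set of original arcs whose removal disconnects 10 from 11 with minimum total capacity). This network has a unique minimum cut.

augment #1: 11→0→2→10 push 9
augment #2: 11→4→13→10 push 1
augment #3: 11→5→7→10 push 15
augment #4: 11→5→9→4→13→10 push 5
augment #5: 11→0→5→9→4→13→10 push 2
max flow = 32; residual-reachable set from 11 gives S-side
cut edges (S→T): {(0,2), (5,7), (9,4), (11,4)} total cap 32

Min-cut arcs: {(0,2), (5,7), (9,4), (11,4)} (total capacity 32)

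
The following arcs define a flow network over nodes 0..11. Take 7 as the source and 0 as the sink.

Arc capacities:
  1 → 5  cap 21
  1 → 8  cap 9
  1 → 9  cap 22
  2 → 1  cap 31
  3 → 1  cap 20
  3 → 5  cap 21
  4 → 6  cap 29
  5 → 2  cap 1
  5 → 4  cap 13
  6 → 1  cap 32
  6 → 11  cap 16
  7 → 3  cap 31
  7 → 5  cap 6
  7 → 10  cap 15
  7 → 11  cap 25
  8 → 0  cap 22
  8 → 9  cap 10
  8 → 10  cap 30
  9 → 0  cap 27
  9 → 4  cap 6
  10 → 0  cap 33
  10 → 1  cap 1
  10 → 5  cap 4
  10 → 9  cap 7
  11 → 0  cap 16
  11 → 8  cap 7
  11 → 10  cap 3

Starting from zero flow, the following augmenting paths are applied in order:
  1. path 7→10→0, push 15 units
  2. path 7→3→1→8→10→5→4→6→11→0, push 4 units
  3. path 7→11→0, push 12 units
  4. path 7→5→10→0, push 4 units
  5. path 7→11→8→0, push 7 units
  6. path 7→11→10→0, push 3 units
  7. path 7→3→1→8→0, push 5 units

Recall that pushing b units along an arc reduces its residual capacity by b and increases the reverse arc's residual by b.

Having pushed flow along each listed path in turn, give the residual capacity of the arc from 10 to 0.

after path 1 (7→10→0, push 15): res(10,0)=18
after path 2 (7→3→1→8→10→5→4→6→11→0, push 4): res(10,0)=18
after path 3 (7→11→0, push 12): res(10,0)=18
after path 4 (7→5→10→0, push 4): res(10,0)=14
after path 5 (7→11→8→0, push 7): res(10,0)=14
after path 6 (7→11→10→0, push 3): res(10,0)=11
after path 7 (7→3→1→8→0, push 5): res(10,0)=11

Residual capacity of (10,0): 11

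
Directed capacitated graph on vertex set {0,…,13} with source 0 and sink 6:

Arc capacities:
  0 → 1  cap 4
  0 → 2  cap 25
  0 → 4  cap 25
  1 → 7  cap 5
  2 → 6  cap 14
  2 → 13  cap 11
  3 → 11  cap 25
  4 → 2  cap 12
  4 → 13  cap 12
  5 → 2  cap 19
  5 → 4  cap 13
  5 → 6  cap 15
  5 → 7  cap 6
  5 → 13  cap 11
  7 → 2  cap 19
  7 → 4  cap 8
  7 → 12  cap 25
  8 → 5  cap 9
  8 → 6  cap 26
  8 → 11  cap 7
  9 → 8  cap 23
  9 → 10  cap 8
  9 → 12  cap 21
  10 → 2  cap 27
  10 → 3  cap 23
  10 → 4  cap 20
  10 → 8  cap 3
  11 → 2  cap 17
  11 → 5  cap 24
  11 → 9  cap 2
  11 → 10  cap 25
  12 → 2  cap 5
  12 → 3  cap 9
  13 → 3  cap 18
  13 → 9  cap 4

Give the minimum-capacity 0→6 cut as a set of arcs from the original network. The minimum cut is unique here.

Min-cut arcs: {(2,6), (5,6), (10,8), (11,9), (13,9)} (total capacity 38)

augment #1: 0→2→6 push 14
augment #2: 0→2→13→9→8→6 push 4
augment #3: 0→2→13→3→11→5→6 push 7
augment #4: 0→4→13→3→11→5→6 push 8
augment #5: 0→4→13→3→11→9→8→6 push 2
augment #6: 0→4→13→3→11→10→8→6 push 1
augment #7: 0→1→7→12→3→11→10→8→6 push 2
max flow = 38; residual-reachable set from 0 gives S-side
cut edges (S→T): {(2,6), (5,6), (10,8), (11,9), (13,9)} total cap 38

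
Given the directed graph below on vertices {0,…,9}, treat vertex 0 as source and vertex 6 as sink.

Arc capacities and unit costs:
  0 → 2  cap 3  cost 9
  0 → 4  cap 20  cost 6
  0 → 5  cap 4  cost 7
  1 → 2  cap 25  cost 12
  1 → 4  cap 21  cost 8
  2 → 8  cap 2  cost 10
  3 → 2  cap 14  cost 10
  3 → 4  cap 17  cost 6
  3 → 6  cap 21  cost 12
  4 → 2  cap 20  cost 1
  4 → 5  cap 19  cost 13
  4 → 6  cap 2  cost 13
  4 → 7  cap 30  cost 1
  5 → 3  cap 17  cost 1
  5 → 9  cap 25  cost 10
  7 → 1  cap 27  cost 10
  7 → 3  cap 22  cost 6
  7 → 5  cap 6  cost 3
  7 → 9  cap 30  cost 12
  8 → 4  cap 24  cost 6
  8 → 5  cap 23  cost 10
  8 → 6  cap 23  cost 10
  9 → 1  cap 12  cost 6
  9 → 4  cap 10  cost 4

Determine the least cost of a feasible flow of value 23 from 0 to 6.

shortest-cost path #1: 0→4→6 push 2 @ unit cost 19 (adds 38)
shortest-cost path #2: 0→5→3→6 push 4 @ unit cost 20 (adds 80)
shortest-cost path #3: 0→4→7→5→3→6 push 6 @ unit cost 23 (adds 138)
shortest-cost path #4: 0→4→7→3→6 push 11 @ unit cost 25 (adds 275)
total cost = 531

Minimum cost for 23 units: 531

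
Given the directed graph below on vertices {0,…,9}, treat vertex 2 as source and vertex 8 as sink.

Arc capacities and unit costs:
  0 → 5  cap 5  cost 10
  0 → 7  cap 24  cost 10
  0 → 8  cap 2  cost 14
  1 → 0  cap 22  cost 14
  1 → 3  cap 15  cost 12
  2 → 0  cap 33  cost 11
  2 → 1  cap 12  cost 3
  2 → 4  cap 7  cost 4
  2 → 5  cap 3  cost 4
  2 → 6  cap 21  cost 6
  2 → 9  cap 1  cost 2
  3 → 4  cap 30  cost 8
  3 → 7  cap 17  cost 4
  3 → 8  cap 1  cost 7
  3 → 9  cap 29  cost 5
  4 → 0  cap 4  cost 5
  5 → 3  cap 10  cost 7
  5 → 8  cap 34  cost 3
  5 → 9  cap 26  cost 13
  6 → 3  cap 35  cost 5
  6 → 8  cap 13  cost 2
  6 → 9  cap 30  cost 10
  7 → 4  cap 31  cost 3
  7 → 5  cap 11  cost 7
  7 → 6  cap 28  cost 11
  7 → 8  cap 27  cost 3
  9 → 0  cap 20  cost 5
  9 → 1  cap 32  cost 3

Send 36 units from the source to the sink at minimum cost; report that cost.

shortest-cost path #1: 2→5→8 push 3 @ unit cost 7 (adds 21)
shortest-cost path #2: 2→6→8 push 13 @ unit cost 8 (adds 104)
shortest-cost path #3: 2→6→3→8 push 1 @ unit cost 18 (adds 18)
shortest-cost path #4: 2→6→3→7→8 push 7 @ unit cost 18 (adds 126)
shortest-cost path #5: 2→9→0→5→8 push 1 @ unit cost 20 (adds 20)
shortest-cost path #6: 2→4→0→5→8 push 4 @ unit cost 22 (adds 88)
shortest-cost path #7: 2→1→3→7→8 push 7 @ unit cost 22 (adds 154)
total cost = 531

Minimum cost for 36 units: 531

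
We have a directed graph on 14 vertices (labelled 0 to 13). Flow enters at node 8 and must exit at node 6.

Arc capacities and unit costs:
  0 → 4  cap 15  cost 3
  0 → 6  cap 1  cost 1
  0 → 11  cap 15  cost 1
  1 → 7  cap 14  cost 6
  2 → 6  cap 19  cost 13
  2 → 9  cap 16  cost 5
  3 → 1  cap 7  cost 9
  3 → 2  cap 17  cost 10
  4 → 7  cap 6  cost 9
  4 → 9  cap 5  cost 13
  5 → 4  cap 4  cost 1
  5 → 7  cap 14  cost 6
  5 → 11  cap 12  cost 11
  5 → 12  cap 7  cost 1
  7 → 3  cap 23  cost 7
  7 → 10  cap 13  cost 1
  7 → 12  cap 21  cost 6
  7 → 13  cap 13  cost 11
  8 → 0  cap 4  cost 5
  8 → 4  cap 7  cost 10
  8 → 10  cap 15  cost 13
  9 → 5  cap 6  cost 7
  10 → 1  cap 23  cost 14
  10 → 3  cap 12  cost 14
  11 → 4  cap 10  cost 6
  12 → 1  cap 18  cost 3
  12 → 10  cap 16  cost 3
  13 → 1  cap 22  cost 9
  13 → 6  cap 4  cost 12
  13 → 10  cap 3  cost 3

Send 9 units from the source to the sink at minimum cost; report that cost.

Minimum cost for 9 units: 366

shortest-cost path #1: 8→0→6 push 1 @ unit cost 6 (adds 6)
shortest-cost path #2: 8→0→4→7→13→6 push 3 @ unit cost 40 (adds 120)
shortest-cost path #3: 8→4→7→13→6 push 1 @ unit cost 42 (adds 42)
shortest-cost path #4: 8→4→7→3→2→6 push 2 @ unit cost 49 (adds 98)
shortest-cost path #5: 8→10→3→2→6 push 2 @ unit cost 50 (adds 100)
total cost = 366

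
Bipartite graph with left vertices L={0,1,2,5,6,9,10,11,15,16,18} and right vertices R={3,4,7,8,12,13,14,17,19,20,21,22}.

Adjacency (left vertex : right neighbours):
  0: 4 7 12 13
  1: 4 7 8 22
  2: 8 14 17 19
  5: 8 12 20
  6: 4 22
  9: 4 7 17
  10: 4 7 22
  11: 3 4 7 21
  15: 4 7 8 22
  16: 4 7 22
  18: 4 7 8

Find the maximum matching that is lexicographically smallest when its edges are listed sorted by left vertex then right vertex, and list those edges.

Lex-smallest maximum matching: {(0,12), (1,4), (2,14), (5,20), (6,22), (9,17), (10,7), (11,3), (15,8)}

|M| = 9 (so the lex-smallest maximum matching has 9 edges)
process left vertices in ascending order; for each, take the smallest-labelled available neighbour that still permits 9 edges overall, or leave it unmatched if none does
lex-smallest matching: {0-12, 1-4, 2-14, 5-20, 6-22, 9-17, 10-7, 11-3, 15-8}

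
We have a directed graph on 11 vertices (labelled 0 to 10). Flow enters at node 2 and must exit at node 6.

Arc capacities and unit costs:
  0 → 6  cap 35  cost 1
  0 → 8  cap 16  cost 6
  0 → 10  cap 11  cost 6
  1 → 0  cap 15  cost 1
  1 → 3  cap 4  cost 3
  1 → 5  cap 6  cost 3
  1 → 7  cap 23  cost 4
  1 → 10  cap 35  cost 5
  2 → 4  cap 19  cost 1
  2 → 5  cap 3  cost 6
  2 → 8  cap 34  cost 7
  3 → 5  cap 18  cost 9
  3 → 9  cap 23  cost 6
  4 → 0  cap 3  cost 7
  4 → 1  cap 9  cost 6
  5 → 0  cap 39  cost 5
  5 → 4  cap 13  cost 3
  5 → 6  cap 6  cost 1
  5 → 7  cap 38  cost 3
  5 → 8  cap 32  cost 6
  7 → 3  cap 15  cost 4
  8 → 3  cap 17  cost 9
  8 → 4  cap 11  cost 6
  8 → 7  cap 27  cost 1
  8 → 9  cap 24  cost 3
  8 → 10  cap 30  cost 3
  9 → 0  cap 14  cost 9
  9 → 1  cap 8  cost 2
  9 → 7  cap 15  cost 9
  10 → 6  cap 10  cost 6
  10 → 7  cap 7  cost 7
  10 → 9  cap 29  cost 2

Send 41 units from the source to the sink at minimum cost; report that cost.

Minimum cost for 41 units: 565

shortest-cost path #1: 2→5→6 push 3 @ unit cost 7 (adds 21)
shortest-cost path #2: 2→4→0→6 push 3 @ unit cost 9 (adds 27)
shortest-cost path #3: 2→4→1→0→6 push 9 @ unit cost 9 (adds 81)
shortest-cost path #4: 2→8→9→1→0→6 push 6 @ unit cost 14 (adds 84)
shortest-cost path #5: 2→8→10→6 push 10 @ unit cost 16 (adds 160)
shortest-cost path #6: 2→8→9→1→5→6 push 2 @ unit cost 16 (adds 32)
shortest-cost path #7: 2→8→9→0→6 push 8 @ unit cost 20 (adds 160)
total cost = 565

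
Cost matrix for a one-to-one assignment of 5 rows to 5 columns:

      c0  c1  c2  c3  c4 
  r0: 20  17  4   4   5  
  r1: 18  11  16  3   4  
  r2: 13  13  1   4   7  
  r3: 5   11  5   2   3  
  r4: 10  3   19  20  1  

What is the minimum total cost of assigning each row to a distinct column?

one of 2 optimal assignments: row0→col3 (cost 4), row1→col4 (cost 4), row2→col2 (cost 1), row3→col0 (cost 5), row4→col1 (cost 3)
total = 4 + 4 + 1 + 5 + 3 = 17

Minimum assignment cost: 17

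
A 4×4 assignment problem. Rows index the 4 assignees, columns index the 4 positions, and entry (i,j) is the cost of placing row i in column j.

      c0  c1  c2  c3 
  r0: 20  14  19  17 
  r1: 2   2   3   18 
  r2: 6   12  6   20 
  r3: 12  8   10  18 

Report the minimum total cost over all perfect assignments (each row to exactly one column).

optimal assignment: row0→col3 (cost 17), row1→col0 (cost 2), row2→col2 (cost 6), row3→col1 (cost 8)
total = 17 + 2 + 6 + 8 = 33

Minimum assignment cost: 33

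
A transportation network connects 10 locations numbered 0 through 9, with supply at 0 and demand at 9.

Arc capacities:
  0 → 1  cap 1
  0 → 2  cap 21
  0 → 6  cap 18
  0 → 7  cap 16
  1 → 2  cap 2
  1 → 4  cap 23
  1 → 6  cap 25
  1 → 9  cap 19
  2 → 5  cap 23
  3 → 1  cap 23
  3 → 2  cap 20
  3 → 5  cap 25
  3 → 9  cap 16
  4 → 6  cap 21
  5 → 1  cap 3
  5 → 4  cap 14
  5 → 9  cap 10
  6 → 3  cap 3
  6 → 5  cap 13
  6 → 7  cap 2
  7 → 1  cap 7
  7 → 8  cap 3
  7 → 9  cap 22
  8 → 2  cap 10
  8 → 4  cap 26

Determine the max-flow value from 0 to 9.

augment #1: 0→1→9 bottleneck 1, total now 1
augment #2: 0→7→9 bottleneck 16, total now 17
augment #3: 0→2→5→9 bottleneck 10, total now 27
augment #4: 0→6→3→9 bottleneck 3, total now 30
augment #5: 0→6→7→9 bottleneck 2, total now 32
augment #6: 0→2→5→1→9 bottleneck 3, total now 35

Maximum flow value: 35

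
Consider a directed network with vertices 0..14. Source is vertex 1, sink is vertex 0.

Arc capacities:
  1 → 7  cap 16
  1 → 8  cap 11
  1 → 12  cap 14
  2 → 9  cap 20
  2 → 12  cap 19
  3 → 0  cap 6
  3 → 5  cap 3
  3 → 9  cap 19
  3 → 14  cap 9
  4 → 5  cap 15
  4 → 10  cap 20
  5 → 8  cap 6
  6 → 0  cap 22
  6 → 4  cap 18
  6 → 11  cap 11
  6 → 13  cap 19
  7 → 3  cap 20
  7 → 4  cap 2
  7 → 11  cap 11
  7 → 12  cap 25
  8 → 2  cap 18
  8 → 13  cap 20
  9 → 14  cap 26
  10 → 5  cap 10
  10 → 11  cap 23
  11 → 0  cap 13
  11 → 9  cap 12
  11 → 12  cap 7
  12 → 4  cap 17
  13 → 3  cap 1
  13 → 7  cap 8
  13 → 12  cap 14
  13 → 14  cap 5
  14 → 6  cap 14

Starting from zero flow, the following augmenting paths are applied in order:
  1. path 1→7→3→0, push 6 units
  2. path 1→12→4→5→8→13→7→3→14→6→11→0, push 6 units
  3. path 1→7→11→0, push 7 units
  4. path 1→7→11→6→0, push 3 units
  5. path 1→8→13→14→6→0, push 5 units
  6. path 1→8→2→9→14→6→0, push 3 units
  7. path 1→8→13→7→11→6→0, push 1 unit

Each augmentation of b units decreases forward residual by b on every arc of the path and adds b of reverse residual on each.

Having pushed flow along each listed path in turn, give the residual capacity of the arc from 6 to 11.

after path 1 (1→7→3→0, push 6): res(6,11)=11
after path 2 (1→12→4→5→8→13→7→3→14→6→11→0, push 6): res(6,11)=5
after path 3 (1→7→11→0, push 7): res(6,11)=5
after path 4 (1→7→11→6→0, push 3): res(6,11)=8
after path 5 (1→8→13→14→6→0, push 5): res(6,11)=8
after path 6 (1→8→2→9→14→6→0, push 3): res(6,11)=8
after path 7 (1→8→13→7→11→6→0, push 1): res(6,11)=9

Residual capacity of (6,11): 9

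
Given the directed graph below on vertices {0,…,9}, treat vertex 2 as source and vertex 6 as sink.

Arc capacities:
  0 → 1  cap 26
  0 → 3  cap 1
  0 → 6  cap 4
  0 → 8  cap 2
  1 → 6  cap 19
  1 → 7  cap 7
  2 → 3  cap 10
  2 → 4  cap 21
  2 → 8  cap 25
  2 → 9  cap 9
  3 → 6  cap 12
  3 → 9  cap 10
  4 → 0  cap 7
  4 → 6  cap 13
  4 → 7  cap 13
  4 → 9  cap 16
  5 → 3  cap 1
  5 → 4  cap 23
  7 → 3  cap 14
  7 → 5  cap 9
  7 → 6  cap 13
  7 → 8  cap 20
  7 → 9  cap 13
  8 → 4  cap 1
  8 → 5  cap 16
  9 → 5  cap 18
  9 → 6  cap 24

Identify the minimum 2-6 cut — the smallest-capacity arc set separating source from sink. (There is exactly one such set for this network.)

Min-cut arcs: {(2,3), (2,4), (2,9), (8,4), (8,5)} (total capacity 57)

augment #1: 2→3→6 push 10
augment #2: 2→4→6 push 13
augment #3: 2→9→6 push 9
augment #4: 2→4→0→6 push 4
augment #5: 2→4→7→6 push 4
augment #6: 2→8→4→7→6 push 1
augment #7: 2→8→5→3→6 push 1
augment #8: 2→8→5→4→7→6 push 8
augment #9: 2→8→5→4→9→6 push 7
max flow = 57; residual-reachable set from 2 gives S-side
cut edges (S→T): {(2,3), (2,4), (2,9), (8,4), (8,5)} total cap 57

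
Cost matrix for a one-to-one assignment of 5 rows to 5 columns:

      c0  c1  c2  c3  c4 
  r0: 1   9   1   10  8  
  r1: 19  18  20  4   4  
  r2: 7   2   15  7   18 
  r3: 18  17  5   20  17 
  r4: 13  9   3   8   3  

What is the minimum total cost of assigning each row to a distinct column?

Minimum assignment cost: 15

optimal assignment: row0→col0 (cost 1), row1→col3 (cost 4), row2→col1 (cost 2), row3→col2 (cost 5), row4→col4 (cost 3)
total = 1 + 4 + 2 + 5 + 3 = 15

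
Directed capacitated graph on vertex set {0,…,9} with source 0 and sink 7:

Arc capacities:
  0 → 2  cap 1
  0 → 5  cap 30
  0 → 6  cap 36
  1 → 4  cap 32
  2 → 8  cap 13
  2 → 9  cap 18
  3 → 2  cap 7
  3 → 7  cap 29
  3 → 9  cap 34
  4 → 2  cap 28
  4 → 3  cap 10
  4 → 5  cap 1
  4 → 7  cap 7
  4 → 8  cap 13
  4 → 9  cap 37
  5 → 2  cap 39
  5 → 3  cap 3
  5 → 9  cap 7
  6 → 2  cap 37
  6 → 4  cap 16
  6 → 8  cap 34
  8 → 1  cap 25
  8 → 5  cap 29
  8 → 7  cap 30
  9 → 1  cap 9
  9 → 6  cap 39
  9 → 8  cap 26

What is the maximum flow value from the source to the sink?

augment #1: 0→2→8→7 bottleneck 1, total now 1
augment #2: 0→5→3→7 bottleneck 3, total now 4
augment #3: 0→6→4→7 bottleneck 7, total now 11
augment #4: 0→6→8→7 bottleneck 29, total now 40
augment #5: 0→5→9→1→4→3→7 bottleneck 7, total now 47
augment #6: 0→5→2→8→1→4→3→7 bottleneck 3, total now 50

Maximum flow value: 50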